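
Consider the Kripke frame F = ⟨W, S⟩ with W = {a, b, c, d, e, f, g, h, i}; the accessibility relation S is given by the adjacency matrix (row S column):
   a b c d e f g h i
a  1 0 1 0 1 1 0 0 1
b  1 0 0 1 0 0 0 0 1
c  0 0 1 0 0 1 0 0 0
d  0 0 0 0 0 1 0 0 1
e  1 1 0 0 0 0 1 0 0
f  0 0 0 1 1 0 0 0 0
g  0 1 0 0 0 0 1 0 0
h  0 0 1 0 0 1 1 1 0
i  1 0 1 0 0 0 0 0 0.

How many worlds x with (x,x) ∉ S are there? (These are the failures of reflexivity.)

Enumerating: b, d, e, f, i.

5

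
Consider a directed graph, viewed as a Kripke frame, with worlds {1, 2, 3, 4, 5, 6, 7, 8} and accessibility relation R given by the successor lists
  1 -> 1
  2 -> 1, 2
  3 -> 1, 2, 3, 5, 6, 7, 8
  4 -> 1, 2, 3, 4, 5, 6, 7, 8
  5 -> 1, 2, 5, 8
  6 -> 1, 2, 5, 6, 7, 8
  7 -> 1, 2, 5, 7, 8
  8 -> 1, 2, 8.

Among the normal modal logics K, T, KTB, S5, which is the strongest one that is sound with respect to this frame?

T

Reflexive (axiom T): yes — every world is R-related to itself.
Symmetric (axiom B): no — 2 R 1 but not 1 R 2.
Euclidean (axiom 5): no — 3 R 1 and 3 R 2, but not 1 R 2.
So F validates K, T; KTB would additionally require R to be symmetric. The strongest is T.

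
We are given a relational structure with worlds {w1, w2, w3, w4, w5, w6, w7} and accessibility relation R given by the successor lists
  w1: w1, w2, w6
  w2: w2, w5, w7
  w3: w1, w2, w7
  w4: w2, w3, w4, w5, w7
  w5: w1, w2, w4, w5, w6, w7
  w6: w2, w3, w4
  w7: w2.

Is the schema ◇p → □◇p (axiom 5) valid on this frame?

By correspondence theory, 5 is valid on a frame iff R is Euclidean.
Euclidean: no — w1 R w2 and w1 R w6, but not w2 R w6.

No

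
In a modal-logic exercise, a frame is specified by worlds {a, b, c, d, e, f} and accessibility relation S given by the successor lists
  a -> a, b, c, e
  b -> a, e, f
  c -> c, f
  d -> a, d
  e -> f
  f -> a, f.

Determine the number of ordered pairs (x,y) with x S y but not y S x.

8

Enumerating: (a,c), (a,e), (b,e), (b,f), (c,f), (d,a), (e,f), (f,a).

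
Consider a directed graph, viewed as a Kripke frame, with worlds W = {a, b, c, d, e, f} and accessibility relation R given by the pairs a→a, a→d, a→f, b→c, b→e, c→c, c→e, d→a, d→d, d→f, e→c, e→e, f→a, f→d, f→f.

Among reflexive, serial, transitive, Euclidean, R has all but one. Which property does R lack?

Reflexive: no — b is not related to itself.
Serial: yes — every world has a successor (e.g. a R a).
Transitive: yes — every two-step R-path is closed by a direct edge.
Euclidean: yes — any two successors of a common world are R-related.
Only reflexive fails.

reflexive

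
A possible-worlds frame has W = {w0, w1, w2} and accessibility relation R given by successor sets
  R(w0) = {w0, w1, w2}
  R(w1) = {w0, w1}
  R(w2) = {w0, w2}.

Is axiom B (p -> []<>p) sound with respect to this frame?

Axiom B corresponds to the accessibility relation being symmetric.
Symmetric: yes — every pair in R has its reverse in R.

Yes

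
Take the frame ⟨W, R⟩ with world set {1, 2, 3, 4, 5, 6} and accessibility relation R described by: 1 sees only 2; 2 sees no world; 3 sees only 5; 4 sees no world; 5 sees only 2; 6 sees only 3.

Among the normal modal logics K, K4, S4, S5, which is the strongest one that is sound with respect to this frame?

K

Transitive (axiom 4): no — 3 R 5 and 5 R 2, but not 3 R 2.
Reflexive (axiom T): no — 1 is not related to itself.
Euclidean (axiom 5): no — 1 R 2 and 1 R 2, but not 2 R 2.
So F validates K; K4 would additionally require R to be transitive. The strongest is K.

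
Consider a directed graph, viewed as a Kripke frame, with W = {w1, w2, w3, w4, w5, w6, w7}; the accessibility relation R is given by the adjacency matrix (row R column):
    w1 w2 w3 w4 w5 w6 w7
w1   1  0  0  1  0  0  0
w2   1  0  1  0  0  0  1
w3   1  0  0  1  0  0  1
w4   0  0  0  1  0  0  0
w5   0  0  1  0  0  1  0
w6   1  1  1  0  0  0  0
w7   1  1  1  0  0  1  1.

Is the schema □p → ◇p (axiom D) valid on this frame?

Yes

Axiom D corresponds to the accessibility relation being serial.
Serial: yes — every world has a successor (e.g. w1 R w1).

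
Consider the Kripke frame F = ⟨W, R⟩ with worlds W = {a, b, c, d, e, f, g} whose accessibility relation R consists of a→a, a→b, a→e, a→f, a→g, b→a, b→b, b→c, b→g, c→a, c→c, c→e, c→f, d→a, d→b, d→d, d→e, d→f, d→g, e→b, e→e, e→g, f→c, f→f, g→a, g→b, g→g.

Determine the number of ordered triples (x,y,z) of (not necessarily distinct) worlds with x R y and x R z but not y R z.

37

Enumerating: (a,b,e), (a,b,f), (a,e,a), (a,e,f), (a,f,a), (a,f,b), (a,f,e), (a,f,g), (a,g,e), (a,g,f), (b,a,c), (b,c,b), … and 25 more.
Total: 37.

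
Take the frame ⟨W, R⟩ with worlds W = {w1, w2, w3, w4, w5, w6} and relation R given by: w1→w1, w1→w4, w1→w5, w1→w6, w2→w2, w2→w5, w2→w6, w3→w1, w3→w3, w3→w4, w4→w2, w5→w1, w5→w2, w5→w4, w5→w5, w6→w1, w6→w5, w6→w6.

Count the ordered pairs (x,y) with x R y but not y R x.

Enumerating: (w1,w4), (w2,w6), (w3,w1), (w3,w4), (w4,w2), (w5,w4), (w6,w5).

7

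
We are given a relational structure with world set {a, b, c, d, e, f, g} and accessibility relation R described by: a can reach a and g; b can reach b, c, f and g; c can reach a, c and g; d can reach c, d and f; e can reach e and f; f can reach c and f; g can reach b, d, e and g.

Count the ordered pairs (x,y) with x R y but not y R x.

Enumerating: (a,g), (b,c), (b,f), (c,a), (c,g), (d,c), (d,f), (e,f), (f,c), (g,d), (g,e).

11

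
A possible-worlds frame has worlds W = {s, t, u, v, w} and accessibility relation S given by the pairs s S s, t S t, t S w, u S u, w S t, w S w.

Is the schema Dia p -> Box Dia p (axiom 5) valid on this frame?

By correspondence theory, 5 is valid on a frame iff S is Euclidean.
Euclidean: yes — any two successors of a common world are S-related.

Yes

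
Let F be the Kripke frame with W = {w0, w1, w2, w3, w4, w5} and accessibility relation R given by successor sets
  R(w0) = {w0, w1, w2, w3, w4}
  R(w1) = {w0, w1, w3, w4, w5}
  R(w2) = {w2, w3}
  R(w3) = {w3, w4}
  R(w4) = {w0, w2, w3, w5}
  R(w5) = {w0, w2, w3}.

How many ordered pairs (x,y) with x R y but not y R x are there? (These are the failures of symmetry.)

11

Enumerating: (w0,w2), (w0,w3), (w1,w3), (w1,w4), (w1,w5), (w2,w3), (w4,w2), (w4,w5), (w5,w0), (w5,w2), (w5,w3).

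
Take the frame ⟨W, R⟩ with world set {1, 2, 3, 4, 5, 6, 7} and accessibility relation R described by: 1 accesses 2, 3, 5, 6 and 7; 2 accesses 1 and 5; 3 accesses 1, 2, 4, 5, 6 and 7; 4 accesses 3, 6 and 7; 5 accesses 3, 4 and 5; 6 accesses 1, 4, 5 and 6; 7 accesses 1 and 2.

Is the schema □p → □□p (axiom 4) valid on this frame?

Axiom 4 corresponds to the accessibility relation being transitive.
Transitive: no — 1 R 3 and 3 R 4, but not 1 R 4.

No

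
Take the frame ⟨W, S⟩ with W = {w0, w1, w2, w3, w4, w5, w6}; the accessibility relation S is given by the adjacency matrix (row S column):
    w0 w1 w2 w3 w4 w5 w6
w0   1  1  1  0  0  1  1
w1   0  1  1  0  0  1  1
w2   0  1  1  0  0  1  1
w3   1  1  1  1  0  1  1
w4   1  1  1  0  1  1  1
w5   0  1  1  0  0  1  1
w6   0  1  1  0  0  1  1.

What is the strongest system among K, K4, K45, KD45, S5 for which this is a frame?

K4

Transitive (axiom 4): yes — every two-step S-path is closed by a direct edge.
Euclidean (axiom 5): no — w3 S w1 and w3 S w0, but not w1 S w0.
Serial (axiom D): yes — every world has a successor (e.g. w0 S w0).
Reflexive (axiom T): yes — every world is S-related to itself.
So F validates K, K4; K45 would additionally require S to be Euclidean. The strongest is K4.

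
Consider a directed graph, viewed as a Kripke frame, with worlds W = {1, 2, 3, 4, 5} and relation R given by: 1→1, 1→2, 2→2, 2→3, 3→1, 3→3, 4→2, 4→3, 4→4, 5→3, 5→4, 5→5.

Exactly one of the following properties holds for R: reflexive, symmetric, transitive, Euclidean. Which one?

Reflexive: yes — every world is R-related to itself.
Symmetric: no — 1 R 2 but not 2 R 1.
Transitive: no — 1 R 2 and 2 R 3, but not 1 R 3.
Euclidean: no — 4 R 3 and 4 R 2, but not 3 R 2.
Only reflexive holds.

reflexive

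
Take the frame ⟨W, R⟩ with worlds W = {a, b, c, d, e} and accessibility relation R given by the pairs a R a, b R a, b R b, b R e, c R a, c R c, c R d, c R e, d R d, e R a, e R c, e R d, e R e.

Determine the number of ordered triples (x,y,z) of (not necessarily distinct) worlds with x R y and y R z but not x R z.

Enumerating: (b,e,c), (b,e,d).

2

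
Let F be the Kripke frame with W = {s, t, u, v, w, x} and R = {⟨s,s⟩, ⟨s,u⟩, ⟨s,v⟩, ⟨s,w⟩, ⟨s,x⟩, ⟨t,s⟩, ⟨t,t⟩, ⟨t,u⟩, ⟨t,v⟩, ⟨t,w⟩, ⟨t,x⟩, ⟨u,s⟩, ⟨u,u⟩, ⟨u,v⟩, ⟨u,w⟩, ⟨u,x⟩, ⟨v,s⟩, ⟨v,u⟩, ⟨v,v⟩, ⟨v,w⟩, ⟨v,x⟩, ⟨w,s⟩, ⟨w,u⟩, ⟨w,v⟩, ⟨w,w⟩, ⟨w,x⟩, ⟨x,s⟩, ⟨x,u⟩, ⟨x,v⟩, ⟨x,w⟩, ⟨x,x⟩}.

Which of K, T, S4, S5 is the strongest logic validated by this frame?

Reflexive (axiom T): yes — every world is R-related to itself.
Transitive (axiom 4): yes — every two-step R-path is closed by a direct edge.
Euclidean (axiom 5): no — t R s and t R t, but not s R t.
So F validates K, T, S4; S5 would additionally require R to be Euclidean. The strongest is S4.

S4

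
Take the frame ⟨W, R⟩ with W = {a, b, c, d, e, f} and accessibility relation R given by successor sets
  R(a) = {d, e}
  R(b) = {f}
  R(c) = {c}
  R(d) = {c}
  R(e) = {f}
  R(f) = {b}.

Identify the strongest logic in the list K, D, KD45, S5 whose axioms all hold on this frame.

Serial (axiom D): yes — every world has a successor (e.g. a R d).
Transitive (axiom 4): no — a R d and d R c, but not a R c.
Euclidean (axiom 5): no — a R d and a R e, but not d R e.
Reflexive (axiom T): no — a is not related to itself.
So F validates K, D; KD45 would additionally require R to be Euclidean and transitive. The strongest is D.

D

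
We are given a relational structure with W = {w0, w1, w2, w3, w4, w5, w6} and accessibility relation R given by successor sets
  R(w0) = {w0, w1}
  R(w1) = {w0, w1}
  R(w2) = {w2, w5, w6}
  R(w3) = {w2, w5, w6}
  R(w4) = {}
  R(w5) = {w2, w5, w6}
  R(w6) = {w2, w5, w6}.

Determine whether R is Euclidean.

Yes

Euclidean: yes — any two successors of a common world are R-related.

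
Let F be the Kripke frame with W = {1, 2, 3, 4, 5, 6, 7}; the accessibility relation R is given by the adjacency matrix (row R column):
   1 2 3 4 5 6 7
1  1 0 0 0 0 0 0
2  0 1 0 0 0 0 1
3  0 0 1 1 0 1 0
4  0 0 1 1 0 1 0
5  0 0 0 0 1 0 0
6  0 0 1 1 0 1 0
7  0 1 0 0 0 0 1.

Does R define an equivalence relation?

Yes

Reflexive: yes — every world is R-related to itself.
Symmetric: yes — every pair in R has its reverse in R.
Transitive: yes — every two-step R-path is closed by a direct edge.
So R is an equivalence relation.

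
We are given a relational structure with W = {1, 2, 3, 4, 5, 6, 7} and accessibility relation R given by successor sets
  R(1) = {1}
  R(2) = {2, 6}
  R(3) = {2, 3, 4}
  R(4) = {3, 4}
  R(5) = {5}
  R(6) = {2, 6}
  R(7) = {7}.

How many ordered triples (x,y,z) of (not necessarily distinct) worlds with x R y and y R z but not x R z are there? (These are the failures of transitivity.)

2

Enumerating: (3,2,6), (4,3,2).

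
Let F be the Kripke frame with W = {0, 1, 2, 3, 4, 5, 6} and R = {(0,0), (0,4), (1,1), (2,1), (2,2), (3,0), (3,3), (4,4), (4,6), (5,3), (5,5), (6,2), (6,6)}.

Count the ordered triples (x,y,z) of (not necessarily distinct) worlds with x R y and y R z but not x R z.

Enumerating: (0,4,6), (3,0,4), (4,6,2), (5,3,0), (6,2,1).

5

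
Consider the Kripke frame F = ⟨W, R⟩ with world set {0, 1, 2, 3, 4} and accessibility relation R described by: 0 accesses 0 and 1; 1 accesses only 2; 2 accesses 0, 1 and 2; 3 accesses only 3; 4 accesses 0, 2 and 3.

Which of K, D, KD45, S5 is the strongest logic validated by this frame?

Serial (axiom D): yes — every world has a successor (e.g. 0 R 0).
Transitive (axiom 4): no — 0 R 1 and 1 R 2, but not 0 R 2.
Euclidean (axiom 5): no — 2 R 1 and 2 R 0, but not 1 R 0.
Reflexive (axiom T): no — 1 is not related to itself.
So F validates K, D; KD45 would additionally require R to be Euclidean and transitive. The strongest is D.

D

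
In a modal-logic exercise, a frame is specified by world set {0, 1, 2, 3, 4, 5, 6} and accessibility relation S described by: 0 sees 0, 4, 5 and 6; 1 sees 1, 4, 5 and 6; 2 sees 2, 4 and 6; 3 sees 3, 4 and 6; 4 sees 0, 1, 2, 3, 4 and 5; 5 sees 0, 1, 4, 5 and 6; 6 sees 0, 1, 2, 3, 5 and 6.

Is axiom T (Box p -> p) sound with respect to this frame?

Axiom T corresponds to the accessibility relation being reflexive.
Reflexive: yes — every world is S-related to itself.

Yes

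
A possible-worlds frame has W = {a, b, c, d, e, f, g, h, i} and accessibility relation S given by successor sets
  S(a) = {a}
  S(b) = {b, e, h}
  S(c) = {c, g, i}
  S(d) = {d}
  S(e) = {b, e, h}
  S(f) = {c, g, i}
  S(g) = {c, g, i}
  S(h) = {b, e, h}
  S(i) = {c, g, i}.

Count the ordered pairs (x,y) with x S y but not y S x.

3

Enumerating: (f,c), (f,g), (f,i).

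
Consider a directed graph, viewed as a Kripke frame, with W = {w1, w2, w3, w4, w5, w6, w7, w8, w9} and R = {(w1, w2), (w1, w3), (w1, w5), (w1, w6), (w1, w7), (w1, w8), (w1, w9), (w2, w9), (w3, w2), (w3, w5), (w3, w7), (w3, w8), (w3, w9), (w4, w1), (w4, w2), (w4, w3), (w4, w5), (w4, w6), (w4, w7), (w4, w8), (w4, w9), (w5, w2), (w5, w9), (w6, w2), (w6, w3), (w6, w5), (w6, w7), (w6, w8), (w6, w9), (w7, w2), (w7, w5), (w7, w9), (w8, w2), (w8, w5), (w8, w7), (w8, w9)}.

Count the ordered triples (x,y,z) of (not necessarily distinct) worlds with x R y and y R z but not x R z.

0

R is transitive; there are no such tuples.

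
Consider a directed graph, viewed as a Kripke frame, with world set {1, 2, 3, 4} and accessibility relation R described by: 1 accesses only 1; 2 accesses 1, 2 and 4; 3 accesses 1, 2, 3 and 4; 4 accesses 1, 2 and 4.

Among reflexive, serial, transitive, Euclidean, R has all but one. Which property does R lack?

Reflexive: yes — every world is R-related to itself.
Serial: yes — every world has a successor (e.g. 1 R 1).
Transitive: yes — every two-step R-path is closed by a direct edge.
Euclidean: no — 2 R 1 and 2 R 4, but not 1 R 4.
Only Euclidean fails.

Euclidean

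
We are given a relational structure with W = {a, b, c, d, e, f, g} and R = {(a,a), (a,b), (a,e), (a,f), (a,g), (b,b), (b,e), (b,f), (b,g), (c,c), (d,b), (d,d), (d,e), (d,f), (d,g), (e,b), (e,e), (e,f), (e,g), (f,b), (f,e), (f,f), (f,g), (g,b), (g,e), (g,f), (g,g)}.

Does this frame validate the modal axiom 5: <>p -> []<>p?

Axiom 5 corresponds to the accessibility relation being Euclidean.
Euclidean: no — a R b and a R a, but not b R a.

No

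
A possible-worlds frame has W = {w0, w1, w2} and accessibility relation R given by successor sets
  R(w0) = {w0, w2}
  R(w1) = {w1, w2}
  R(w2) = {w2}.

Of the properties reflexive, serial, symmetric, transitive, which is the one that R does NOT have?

Reflexive: yes — every world is R-related to itself.
Serial: yes — every world has a successor (e.g. w0 R w0).
Symmetric: no — w0 R w2 but not w2 R w0.
Transitive: yes — every two-step R-path is closed by a direct edge.
Only symmetric fails.

symmetric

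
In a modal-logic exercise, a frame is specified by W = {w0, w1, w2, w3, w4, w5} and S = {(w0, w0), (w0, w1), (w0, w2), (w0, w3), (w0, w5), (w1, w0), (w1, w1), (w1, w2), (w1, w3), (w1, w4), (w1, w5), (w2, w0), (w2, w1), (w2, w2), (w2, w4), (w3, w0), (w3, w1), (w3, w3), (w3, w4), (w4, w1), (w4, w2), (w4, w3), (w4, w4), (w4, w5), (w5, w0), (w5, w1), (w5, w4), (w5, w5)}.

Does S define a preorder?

No

Reflexive: yes — every world is S-related to itself.
Transitive: no — w0 S w1 and w1 S w4, but not w0 S w4.
So S is not a preorder.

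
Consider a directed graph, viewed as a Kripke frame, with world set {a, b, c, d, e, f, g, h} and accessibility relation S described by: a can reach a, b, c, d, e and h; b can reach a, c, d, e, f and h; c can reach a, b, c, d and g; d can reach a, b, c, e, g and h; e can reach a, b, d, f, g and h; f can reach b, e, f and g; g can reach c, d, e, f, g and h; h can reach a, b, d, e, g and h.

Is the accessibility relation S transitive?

Transitive: no — a S b and b S f, but not a S f.

No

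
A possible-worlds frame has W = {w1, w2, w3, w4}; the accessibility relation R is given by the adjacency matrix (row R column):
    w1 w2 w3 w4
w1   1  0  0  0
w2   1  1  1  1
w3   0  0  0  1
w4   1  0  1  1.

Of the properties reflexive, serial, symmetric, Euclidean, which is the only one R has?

Reflexive: no — w3 is not related to itself.
Serial: yes — every world has a successor (e.g. w1 R w1).
Symmetric: no — w2 R w1 but not w1 R w2.
Euclidean: no — w2 R w1 and w2 R w3, but not w1 R w3.
Only serial holds.

serial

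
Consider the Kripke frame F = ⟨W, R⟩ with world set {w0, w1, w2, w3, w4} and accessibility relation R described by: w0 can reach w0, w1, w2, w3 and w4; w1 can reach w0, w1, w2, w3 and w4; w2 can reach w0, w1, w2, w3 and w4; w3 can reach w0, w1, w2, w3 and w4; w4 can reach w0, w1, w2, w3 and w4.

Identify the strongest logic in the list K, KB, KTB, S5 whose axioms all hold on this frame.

Symmetric (axiom B): yes — every pair in R has its reverse in R.
Reflexive (axiom T): yes — every world is R-related to itself.
Euclidean (axiom 5): yes — any two successors of a common world are R-related.
So F validates K, KB, KTB, S5. The strongest is S5.

S5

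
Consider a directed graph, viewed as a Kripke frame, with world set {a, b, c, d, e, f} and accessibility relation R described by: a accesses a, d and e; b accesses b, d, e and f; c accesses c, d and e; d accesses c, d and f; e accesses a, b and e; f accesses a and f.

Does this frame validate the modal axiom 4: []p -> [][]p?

The schema 4 characterises exactly the transitive frames.
Transitive: no — a R d and d R c, but not a R c.

No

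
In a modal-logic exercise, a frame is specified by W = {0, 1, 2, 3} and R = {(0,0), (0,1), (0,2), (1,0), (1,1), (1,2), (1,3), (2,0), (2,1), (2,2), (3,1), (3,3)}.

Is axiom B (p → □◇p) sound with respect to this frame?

Yes

Axiom B corresponds to the accessibility relation being symmetric.
Symmetric: yes — every pair in R has its reverse in R.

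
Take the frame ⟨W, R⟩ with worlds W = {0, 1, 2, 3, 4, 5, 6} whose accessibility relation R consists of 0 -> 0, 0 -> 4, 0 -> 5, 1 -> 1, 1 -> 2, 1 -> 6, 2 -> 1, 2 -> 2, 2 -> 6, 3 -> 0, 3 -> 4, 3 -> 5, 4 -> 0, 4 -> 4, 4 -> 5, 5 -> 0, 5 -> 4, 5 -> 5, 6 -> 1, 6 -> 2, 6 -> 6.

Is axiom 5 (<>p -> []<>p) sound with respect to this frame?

Yes

Axiom 5 corresponds to the accessibility relation being Euclidean.
Euclidean: yes — any two successors of a common world are R-related.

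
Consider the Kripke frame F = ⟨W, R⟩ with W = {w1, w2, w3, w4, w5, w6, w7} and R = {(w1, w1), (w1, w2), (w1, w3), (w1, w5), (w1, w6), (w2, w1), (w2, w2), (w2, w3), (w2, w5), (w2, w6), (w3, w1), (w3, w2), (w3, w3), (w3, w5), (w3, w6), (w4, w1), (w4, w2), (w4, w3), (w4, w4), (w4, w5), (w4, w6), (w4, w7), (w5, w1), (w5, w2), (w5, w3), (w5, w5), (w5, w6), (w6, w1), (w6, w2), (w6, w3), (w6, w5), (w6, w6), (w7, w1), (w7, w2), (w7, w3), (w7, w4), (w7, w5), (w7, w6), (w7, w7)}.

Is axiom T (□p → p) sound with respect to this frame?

The schema T characterises exactly the reflexive frames.
Reflexive: yes — every world is R-related to itself.

Yes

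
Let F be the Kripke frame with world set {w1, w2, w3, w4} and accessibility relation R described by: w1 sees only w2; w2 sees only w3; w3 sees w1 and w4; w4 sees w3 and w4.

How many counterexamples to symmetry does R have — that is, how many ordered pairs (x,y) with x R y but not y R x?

Enumerating: (w1,w2), (w2,w3), (w3,w1).

3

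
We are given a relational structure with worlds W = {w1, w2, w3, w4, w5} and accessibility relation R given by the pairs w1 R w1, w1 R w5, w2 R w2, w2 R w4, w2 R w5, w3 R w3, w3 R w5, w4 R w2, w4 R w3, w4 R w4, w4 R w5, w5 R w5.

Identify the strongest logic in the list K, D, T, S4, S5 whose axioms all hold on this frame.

Serial (axiom D): yes — every world has a successor (e.g. w1 R w1).
Reflexive (axiom T): yes — every world is R-related to itself.
Transitive (axiom 4): no — w2 R w4 and w4 R w3, but not w2 R w3.
Euclidean (axiom 5): no — w2 R w5 and w2 R w4, but not w5 R w4.
So F validates K, D, T; S4 would additionally require R to be transitive. The strongest is T.

T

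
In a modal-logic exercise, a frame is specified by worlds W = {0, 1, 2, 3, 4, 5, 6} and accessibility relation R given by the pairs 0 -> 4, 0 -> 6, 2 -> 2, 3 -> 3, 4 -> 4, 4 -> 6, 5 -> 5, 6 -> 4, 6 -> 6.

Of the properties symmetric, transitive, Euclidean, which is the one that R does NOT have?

symmetric

Symmetric: no — 0 R 4 but not 4 R 0.
Transitive: yes — every two-step R-path is closed by a direct edge.
Euclidean: yes — any two successors of a common world are R-related.
Only symmetric fails.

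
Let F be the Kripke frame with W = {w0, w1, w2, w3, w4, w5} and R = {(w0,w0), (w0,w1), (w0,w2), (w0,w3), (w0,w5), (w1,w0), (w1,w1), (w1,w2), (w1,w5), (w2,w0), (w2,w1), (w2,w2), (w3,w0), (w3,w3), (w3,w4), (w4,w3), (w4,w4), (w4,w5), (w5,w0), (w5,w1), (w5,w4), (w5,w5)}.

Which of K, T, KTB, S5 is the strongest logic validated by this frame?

Reflexive (axiom T): yes — every world is R-related to itself.
Symmetric (axiom B): yes — every pair in R has its reverse in R.
Euclidean (axiom 5): no — w0 R w1 and w0 R w3, but not w1 R w3.
So F validates K, T, KTB; S5 would additionally require R to be Euclidean. The strongest is KTB.

KTB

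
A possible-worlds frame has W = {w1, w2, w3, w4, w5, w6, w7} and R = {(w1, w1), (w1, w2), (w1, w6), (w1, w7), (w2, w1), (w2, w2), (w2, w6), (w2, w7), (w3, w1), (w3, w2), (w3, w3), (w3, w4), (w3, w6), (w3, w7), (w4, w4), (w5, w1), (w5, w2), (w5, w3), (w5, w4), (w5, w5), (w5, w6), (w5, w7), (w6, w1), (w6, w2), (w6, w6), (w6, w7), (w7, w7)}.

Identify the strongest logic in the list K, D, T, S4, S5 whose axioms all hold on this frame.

Serial (axiom D): yes — every world has a successor (e.g. w1 R w1).
Reflexive (axiom T): yes — every world is R-related to itself.
Transitive (axiom 4): yes — every two-step R-path is closed by a direct edge.
Euclidean (axiom 5): no — w1 R w7 and w1 R w2, but not w7 R w2.
So F validates K, D, T, S4; S5 would additionally require R to be Euclidean. The strongest is S4.

S4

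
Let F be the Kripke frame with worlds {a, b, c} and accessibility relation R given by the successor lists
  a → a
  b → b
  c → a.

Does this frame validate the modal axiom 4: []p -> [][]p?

Yes

Axiom 4 corresponds to the accessibility relation being transitive.
Transitive: yes — every two-step R-path is closed by a direct edge.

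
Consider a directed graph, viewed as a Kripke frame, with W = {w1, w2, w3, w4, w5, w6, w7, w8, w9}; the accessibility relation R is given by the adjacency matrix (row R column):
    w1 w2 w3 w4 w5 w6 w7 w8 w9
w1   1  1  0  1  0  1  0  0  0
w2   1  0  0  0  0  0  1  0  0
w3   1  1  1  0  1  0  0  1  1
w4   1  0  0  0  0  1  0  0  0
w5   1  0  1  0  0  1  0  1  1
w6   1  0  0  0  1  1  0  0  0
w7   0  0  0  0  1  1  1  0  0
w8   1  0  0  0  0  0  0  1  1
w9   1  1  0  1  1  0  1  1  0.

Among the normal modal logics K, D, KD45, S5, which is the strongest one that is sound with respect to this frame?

D

Serial (axiom D): yes — every world has a successor (e.g. w1 R w1).
Transitive (axiom 4): no — w1 R w2 and w2 R w7, but not w1 R w7.
Euclidean (axiom 5): no — w1 R w2 and w1 R w4, but not w2 R w4.
Reflexive (axiom T): no — w2 is not related to itself.
So F validates K, D; KD45 would additionally require R to be Euclidean and transitive. The strongest is D.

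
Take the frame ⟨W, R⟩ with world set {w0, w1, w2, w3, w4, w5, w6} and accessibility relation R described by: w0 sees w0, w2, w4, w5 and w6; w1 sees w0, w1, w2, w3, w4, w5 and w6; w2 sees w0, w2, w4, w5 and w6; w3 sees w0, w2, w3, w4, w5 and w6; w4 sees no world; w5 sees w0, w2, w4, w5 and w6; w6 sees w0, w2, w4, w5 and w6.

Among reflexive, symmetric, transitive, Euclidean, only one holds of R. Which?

transitive

Reflexive: no — w4 is not related to itself.
Symmetric: no — w0 R w4 but not w4 R w0.
Transitive: yes — every two-step R-path is closed by a direct edge.
Euclidean: no — w0 R w4 and w0 R w2, but not w4 R w2.
Only transitive holds.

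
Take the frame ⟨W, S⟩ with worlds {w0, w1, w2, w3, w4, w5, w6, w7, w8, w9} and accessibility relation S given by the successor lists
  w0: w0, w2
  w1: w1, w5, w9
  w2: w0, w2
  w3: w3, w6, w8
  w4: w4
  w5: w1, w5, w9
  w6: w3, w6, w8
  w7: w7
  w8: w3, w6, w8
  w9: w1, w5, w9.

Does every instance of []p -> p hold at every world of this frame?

Yes

By correspondence theory, T is valid on a frame iff S is reflexive.
Reflexive: yes — every world is S-related to itself.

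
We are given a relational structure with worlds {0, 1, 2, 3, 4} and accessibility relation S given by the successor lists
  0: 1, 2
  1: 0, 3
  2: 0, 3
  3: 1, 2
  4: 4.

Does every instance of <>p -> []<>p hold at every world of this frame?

By correspondence theory, 5 is valid on a frame iff S is Euclidean.
Euclidean: no — 0 S 1 and 0 S 2, but not 1 S 2.

No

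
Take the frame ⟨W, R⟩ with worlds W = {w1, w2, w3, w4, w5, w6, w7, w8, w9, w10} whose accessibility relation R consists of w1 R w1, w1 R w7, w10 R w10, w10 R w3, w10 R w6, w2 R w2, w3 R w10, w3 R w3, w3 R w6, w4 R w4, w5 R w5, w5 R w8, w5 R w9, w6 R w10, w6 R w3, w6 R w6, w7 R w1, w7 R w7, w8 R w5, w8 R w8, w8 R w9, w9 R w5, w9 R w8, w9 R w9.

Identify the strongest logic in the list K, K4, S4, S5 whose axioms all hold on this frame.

Transitive (axiom 4): yes — every two-step R-path is closed by a direct edge.
Reflexive (axiom T): yes — every world is R-related to itself.
Euclidean (axiom 5): yes — any two successors of a common world are R-related.
So F validates K, K4, S4, S5. The strongest is S5.

S5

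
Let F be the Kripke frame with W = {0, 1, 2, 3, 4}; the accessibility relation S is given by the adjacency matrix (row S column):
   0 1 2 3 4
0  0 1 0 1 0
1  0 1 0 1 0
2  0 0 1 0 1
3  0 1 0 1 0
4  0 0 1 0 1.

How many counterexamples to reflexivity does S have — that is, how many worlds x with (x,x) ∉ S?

Enumerating: 0.

1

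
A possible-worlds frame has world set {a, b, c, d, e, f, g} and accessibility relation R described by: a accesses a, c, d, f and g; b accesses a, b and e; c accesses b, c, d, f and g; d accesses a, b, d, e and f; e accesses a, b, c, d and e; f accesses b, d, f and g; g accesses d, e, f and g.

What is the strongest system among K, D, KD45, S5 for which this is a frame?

Serial (axiom D): yes — every world has a successor (e.g. a R a).
Transitive (axiom 4): no — a R c and c R b, but not a R b.
Euclidean (axiom 5): no — a R d and a R c, but not d R c.
Reflexive (axiom T): yes — every world is R-related to itself.
So F validates K, D; KD45 would additionally require R to be Euclidean and transitive. The strongest is D.

D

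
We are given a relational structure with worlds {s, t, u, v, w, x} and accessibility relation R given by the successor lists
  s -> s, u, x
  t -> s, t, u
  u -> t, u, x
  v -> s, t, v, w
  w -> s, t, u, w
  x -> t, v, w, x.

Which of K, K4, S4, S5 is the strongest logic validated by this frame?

K

Transitive (axiom 4): no — s R u and u R t, but not s R t.
Reflexive (axiom T): yes — every world is R-related to itself.
Euclidean (axiom 5): no — s R x and s R u, but not x R u.
So F validates K; K4 would additionally require R to be transitive. The strongest is K.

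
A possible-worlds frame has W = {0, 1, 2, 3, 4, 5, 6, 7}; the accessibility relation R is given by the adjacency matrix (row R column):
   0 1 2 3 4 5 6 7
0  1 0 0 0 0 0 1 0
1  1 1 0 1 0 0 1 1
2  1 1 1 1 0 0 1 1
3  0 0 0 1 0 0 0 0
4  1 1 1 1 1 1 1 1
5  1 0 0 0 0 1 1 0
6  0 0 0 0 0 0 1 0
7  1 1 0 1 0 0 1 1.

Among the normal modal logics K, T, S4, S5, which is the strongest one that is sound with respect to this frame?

Reflexive (axiom T): yes — every world is R-related to itself.
Transitive (axiom 4): yes — every two-step R-path is closed by a direct edge.
Euclidean (axiom 5): no — 1 R 0 and 1 R 3, but not 0 R 3.
So F validates K, T, S4; S5 would additionally require R to be Euclidean. The strongest is S4.

S4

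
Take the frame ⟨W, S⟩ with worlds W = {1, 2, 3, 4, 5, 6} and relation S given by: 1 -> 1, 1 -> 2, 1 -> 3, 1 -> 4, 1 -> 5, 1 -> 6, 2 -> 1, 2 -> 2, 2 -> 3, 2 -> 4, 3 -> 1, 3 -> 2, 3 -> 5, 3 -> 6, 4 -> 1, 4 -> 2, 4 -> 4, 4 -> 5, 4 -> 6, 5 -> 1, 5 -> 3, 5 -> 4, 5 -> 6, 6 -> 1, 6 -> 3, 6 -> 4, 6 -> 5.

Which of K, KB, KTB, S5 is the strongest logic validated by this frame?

KB

Symmetric (axiom B): yes — every pair in S has its reverse in S.
Reflexive (axiom T): no — 3 is not related to itself.
Euclidean (axiom 5): no — 1 S 2 and 1 S 5, but not 2 S 5.
So F validates K, KB; KTB would additionally require S to be reflexive. The strongest is KB.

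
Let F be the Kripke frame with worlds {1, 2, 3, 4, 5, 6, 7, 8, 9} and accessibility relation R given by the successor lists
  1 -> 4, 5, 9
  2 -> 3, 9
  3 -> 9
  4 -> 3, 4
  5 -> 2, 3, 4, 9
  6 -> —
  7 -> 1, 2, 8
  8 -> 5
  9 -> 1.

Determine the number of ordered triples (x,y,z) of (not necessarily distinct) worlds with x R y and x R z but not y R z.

Enumerating: (1,4,5), (1,4,9), (1,5,5), (1,9,4), (1,9,5), (1,9,9), (2,3,3), (2,9,3), (2,9,9), (3,9,9), (4,3,3), (4,3,4), … and 22 more.
Total: 34.

34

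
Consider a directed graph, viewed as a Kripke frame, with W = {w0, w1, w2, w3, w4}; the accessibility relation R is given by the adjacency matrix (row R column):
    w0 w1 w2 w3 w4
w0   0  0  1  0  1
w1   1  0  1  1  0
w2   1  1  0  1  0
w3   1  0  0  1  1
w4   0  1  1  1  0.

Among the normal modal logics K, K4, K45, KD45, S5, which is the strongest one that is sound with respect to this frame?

K

Transitive (axiom 4): no — w0 R w2 and w2 R w1, but not w0 R w1.
Euclidean (axiom 5): no — w0 R w2 and w0 R w4, but not w2 R w4.
Serial (axiom D): yes — every world has a successor (e.g. w0 R w2).
Reflexive (axiom T): no — w0 is not related to itself.
So F validates K; K4 would additionally require R to be transitive. The strongest is K.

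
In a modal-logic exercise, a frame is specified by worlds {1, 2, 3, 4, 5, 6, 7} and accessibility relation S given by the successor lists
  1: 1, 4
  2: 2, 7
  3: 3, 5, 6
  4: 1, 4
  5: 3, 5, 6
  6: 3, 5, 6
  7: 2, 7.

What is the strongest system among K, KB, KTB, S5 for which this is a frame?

Symmetric (axiom B): yes — every pair in S has its reverse in S.
Reflexive (axiom T): yes — every world is S-related to itself.
Euclidean (axiom 5): yes — any two successors of a common world are S-related.
So F validates K, KB, KTB, S5. The strongest is S5.

S5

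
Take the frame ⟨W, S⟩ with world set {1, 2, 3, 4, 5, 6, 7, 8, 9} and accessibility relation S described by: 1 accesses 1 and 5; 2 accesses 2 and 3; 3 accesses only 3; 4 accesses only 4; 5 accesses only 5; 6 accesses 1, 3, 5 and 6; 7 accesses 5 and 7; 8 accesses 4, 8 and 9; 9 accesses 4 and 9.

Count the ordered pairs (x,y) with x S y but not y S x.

Enumerating: (1,5), (2,3), (6,1), (6,3), (6,5), (7,5), (8,4), (8,9), (9,4).

9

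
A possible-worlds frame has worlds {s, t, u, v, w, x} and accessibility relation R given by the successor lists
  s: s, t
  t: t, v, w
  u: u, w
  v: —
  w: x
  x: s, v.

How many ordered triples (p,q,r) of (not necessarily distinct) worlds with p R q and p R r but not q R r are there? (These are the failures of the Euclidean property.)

13

Enumerating: (s,t,s), (t,v,t), (t,v,v), (t,v,w), (t,w,t), (t,w,v), (t,w,w), (u,w,u), (u,w,w), (w,x,x), (x,s,v), (x,v,s), (x,v,v).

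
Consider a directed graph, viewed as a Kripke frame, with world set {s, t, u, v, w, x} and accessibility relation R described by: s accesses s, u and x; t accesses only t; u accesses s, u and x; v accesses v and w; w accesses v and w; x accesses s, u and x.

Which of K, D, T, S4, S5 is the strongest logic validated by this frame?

S5

Serial (axiom D): yes — every world has a successor (e.g. s R s).
Reflexive (axiom T): yes — every world is R-related to itself.
Transitive (axiom 4): yes — every two-step R-path is closed by a direct edge.
Euclidean (axiom 5): yes — any two successors of a common world are R-related.
So F validates K, D, T, S4, S5. The strongest is S5.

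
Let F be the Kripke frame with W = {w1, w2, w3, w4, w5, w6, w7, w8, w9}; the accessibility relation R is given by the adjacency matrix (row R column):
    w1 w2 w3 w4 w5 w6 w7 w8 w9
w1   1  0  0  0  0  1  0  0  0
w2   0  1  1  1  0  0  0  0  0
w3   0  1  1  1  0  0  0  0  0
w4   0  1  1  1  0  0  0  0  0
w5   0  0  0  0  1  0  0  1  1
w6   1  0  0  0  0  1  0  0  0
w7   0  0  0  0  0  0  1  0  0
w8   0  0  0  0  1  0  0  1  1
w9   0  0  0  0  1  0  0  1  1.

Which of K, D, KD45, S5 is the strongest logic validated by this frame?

S5

Serial (axiom D): yes — every world has a successor (e.g. w1 R w1).
Transitive (axiom 4): yes — every two-step R-path is closed by a direct edge.
Euclidean (axiom 5): yes — any two successors of a common world are R-related.
Reflexive (axiom T): yes — every world is R-related to itself.
So F validates K, D, KD45, S5. The strongest is S5.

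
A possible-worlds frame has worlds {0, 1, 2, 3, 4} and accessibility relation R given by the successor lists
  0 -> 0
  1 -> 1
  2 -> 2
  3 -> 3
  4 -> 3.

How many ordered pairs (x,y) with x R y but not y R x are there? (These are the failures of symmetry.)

Enumerating: (4,3).

1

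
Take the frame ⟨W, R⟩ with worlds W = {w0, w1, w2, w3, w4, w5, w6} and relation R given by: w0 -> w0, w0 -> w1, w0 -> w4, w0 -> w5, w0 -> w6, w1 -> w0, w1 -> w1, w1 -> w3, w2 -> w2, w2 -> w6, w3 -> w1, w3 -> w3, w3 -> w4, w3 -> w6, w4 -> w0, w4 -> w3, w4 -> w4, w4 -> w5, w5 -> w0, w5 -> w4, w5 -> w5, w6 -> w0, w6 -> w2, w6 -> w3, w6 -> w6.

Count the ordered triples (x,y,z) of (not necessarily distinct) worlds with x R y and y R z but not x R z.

Enumerating: (w0,w1,w3), (w0,w4,w3), (w0,w6,w2), (w0,w6,w3), (w1,w0,w4), (w1,w0,w5), (w1,w0,w6), (w1,w3,w4), (w1,w3,w6), (w2,w6,w0), (w2,w6,w3), (w3,w1,w0), … and 16 more.
Total: 28.

28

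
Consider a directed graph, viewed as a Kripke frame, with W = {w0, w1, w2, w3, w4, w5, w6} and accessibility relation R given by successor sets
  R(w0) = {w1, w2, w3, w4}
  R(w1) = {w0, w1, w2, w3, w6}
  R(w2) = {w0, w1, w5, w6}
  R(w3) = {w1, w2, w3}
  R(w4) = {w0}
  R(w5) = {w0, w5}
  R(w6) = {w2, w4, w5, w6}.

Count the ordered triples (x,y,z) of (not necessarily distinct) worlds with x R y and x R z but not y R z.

Enumerating: (w0,w1,w4), (w0,w2,w2), (w0,w2,w3), (w0,w2,w4), (w0,w3,w4), (w0,w4,w1), (w0,w4,w2), (w0,w4,w3), (w0,w4,w4), (w1,w0,w0), (w1,w0,w6), (w1,w2,w2), … and 28 more.
Total: 40.

40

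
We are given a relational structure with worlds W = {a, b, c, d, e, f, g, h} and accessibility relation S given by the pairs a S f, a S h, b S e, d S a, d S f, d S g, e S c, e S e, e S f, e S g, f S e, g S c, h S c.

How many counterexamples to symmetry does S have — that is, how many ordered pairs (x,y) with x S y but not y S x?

10

Enumerating: (a,f), (a,h), (b,e), (d,a), (d,f), (d,g), (e,c), (e,g), (g,c), (h,c).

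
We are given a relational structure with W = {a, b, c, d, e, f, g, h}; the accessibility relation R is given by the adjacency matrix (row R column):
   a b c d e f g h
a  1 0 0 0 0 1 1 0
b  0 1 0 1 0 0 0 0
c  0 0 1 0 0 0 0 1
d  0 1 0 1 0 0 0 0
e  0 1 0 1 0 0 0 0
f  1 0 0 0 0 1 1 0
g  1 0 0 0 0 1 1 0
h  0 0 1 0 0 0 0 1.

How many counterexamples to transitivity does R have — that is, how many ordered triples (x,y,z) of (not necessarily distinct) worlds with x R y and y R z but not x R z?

R is transitive; there are no such tuples.

0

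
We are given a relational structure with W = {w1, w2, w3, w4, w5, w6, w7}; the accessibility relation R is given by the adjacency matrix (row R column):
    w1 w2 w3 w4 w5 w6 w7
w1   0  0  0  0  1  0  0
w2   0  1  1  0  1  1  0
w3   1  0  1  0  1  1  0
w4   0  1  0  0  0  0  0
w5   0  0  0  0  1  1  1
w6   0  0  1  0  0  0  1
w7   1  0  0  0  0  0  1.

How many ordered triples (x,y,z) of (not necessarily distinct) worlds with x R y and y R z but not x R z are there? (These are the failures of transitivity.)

Enumerating: (w1,w5,w6), (w1,w5,w7), (w2,w3,w1), (w2,w5,w7), (w2,w6,w7), (w3,w5,w7), (w3,w6,w7), (w4,w2,w3), (w4,w2,w5), (w4,w2,w6), (w5,w6,w3), (w5,w7,w1), (w6,w3,w1), (w6,w3,w5), (w6,w3,w6), (w6,w7,w1), (w7,w1,w5).

17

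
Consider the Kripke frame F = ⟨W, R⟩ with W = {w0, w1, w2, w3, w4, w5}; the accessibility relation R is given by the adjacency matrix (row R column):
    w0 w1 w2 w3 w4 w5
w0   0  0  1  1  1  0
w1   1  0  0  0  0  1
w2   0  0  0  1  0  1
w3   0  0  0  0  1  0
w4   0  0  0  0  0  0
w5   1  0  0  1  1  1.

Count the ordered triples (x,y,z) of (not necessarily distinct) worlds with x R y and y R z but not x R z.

10

Enumerating: (w0,w2,w5), (w1,w0,w2), (w1,w0,w3), (w1,w0,w4), (w1,w5,w3), (w1,w5,w4), (w2,w3,w4), (w2,w5,w0), (w2,w5,w4), (w5,w0,w2).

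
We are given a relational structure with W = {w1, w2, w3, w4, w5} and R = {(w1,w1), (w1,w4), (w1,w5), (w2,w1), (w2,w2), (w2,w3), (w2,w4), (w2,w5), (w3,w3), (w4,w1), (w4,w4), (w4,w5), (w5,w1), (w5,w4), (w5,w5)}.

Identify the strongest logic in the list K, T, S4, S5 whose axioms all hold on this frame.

Reflexive (axiom T): yes — every world is R-related to itself.
Transitive (axiom 4): yes — every two-step R-path is closed by a direct edge.
Euclidean (axiom 5): no — w2 R w1 and w2 R w3, but not w1 R w3.
So F validates K, T, S4; S5 would additionally require R to be Euclidean. The strongest is S4.

S4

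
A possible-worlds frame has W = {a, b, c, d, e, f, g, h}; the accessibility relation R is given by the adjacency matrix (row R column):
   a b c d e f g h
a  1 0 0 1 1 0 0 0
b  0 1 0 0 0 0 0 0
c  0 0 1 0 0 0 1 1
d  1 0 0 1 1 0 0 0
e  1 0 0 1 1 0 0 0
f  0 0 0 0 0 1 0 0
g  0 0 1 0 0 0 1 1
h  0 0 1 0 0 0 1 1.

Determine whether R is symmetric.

Yes

Symmetric: yes — every pair in R has its reverse in R.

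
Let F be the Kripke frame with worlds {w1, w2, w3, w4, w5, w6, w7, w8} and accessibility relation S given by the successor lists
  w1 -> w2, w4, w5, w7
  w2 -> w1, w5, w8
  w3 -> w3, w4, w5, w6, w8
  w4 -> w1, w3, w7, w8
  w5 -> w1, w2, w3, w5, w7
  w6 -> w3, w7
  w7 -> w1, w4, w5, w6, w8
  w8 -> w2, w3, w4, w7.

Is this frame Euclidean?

No

Euclidean: no — w1 S w2 and w1 S w4, but not w2 S w4.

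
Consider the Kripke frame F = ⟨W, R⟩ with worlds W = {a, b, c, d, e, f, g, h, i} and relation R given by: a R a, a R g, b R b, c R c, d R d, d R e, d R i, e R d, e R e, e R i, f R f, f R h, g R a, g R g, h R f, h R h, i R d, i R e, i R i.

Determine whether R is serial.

Yes

Serial: yes — every world has a successor (e.g. a R a).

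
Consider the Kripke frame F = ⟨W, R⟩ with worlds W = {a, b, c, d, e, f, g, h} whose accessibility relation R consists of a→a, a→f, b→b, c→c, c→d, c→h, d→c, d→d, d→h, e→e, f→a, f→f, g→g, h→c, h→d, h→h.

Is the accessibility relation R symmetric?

Symmetric: yes — every pair in R has its reverse in R.

Yes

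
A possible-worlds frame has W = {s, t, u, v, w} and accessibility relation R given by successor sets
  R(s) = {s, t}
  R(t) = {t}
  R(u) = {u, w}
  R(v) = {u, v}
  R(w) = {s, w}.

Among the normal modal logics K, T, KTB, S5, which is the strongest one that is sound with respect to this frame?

T

Reflexive (axiom T): yes — every world is R-related to itself.
Symmetric (axiom B): no — s R t but not t R s.
Euclidean (axiom 5): no — s R t and s R s, but not t R s.
So F validates K, T; KTB would additionally require R to be symmetric. The strongest is T.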